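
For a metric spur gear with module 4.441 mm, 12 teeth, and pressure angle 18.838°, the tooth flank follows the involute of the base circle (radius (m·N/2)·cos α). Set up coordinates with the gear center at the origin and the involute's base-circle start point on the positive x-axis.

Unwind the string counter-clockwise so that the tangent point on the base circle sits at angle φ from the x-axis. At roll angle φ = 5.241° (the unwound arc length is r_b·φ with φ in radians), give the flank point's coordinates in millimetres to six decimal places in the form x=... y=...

x=25.324001 y=0.006429

pitch radius r_p = m·N/2 = 4.441·12/2 = 26.646000
base radius r_b = r_p·cos α = 26.646000·cos 18.838° = 25.218715
roll angle φ = 5.241° = 0.09147271 rad
x = r_b·(cos φ + φ·sin φ) = 25.218715·(0.99581929 + 0.09147271·0.09134520) = 25.324001
y = r_b·(sin φ − φ·cos φ) = 25.218715·(0.09134520 − 0.09147271·0.99581929) = 0.006429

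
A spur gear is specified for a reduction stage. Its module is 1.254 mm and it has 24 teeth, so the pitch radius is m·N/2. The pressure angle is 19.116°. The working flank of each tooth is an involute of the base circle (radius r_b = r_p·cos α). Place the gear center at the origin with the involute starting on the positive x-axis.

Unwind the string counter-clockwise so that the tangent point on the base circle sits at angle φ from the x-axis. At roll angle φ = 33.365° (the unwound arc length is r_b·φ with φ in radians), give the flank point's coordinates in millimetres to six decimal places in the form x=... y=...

x=16.428407 y=0.904545

pitch radius r_p = m·N/2 = 1.254·24/2 = 15.048000
base radius r_b = r_p·cos α = 15.048000·cos 19.116° = 14.218216
roll angle φ = 33.365° = 0.58232910 rad
x = r_b·(cos φ + φ·sin φ) = 14.218216·(0.83518398 + 0.58232910·0.54997066) = 16.428407
y = r_b·(sin φ − φ·cos φ) = 14.218216·(0.54997066 − 0.58232910·0.83518398) = 0.904545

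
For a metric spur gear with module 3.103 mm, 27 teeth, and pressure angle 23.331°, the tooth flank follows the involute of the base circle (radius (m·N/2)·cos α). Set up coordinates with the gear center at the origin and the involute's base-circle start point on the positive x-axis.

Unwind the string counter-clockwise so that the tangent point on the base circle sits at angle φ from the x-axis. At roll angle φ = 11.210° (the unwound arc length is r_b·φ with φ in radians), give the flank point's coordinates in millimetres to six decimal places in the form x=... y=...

x=39.194391 y=0.095660

pitch radius r_p = m·N/2 = 3.103·27/2 = 41.890500
base radius r_b = r_p·cos α = 41.890500·cos 23.331° = 38.465207
roll angle φ = 11.210° = 0.19565141 rad
x = r_b·(cos φ + φ·sin φ) = 38.465207·(0.98092124 + 0.19565141·0.19440556) = 39.194391
y = r_b·(sin φ − φ·cos φ) = 38.465207·(0.19440556 − 0.19565141·0.98092124) = 0.095660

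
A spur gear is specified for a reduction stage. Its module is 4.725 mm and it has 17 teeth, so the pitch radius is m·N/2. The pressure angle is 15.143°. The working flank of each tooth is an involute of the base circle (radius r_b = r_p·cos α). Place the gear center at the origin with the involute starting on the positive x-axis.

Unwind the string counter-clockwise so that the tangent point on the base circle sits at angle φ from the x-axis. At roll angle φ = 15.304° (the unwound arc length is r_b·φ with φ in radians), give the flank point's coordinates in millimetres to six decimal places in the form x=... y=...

x=40.126315 y=0.244510

pitch radius r_p = m·N/2 = 4.725·17/2 = 40.162500
base radius r_b = r_p·cos α = 40.162500·cos 15.143° = 38.767932
roll angle φ = 15.304° = 0.26710519 rad
x = r_b·(cos φ + φ·sin φ) = 38.767932·(0.96453899 + 0.26710519·0.26394039) = 40.126315
y = r_b·(sin φ − φ·cos φ) = 38.767932·(0.26394039 − 0.26710519·0.96453899) = 0.244510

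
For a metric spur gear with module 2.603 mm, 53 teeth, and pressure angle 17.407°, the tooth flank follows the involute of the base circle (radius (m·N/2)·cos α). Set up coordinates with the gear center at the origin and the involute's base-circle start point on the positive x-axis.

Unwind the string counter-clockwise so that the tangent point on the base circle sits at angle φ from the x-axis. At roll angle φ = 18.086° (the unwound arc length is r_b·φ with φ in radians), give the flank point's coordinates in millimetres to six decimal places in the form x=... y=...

x=69.018488 y=0.683229

pitch radius r_p = m·N/2 = 2.603·53/2 = 68.979500
base radius r_b = r_p·cos α = 68.979500·cos 17.407° = 65.820500
roll angle φ = 18.086° = 0.31566025 rad
x = r_b·(cos φ + φ·sin φ) = 65.820500·(0.95059162 + 0.31566025·0.31044417) = 69.018488
y = r_b·(sin φ − φ·cos φ) = 65.820500·(0.31044417 − 0.31566025·0.95059162) = 0.683229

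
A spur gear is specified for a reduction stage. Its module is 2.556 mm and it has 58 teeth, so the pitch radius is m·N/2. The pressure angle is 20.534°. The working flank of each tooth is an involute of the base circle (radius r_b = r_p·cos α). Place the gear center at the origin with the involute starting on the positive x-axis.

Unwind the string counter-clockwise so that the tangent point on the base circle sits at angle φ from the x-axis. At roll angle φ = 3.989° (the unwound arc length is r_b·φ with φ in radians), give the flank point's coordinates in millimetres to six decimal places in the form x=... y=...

x=69.582499 y=0.007804

pitch radius r_p = m·N/2 = 2.556·58/2 = 74.124000
base radius r_b = r_p·cos α = 74.124000·cos 20.534° = 69.414473
roll angle φ = 3.989° = 0.06962118 rad
x = r_b·(cos φ + φ·sin φ) = 69.414473·(0.99757742 + 0.06962118·0.06956495) = 69.582499
y = r_b·(sin φ − φ·cos φ) = 69.414473·(0.06956495 − 0.06962118·0.99757742) = 0.007804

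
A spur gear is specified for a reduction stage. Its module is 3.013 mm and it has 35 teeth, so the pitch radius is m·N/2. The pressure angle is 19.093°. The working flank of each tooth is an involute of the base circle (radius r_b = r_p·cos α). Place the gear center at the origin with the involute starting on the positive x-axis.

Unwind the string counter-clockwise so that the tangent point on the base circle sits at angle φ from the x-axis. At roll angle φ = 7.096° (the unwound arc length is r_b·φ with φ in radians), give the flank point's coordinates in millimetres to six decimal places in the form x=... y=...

pitch radius r_p = m·N/2 = 3.013·35/2 = 52.727500
base radius r_b = r_p·cos α = 52.727500·cos 19.093° = 49.826901
roll angle φ = 7.096° = 0.12384856 rad
x = r_b·(cos φ + φ·sin φ) = 49.826901·(0.99234056 + 0.12384856·0.12353220) = 50.207571
y = r_b·(sin φ − φ·cos φ) = 49.826901·(0.12353220 − 0.12384856·0.99234056) = 0.031503

x=50.207571 y=0.031503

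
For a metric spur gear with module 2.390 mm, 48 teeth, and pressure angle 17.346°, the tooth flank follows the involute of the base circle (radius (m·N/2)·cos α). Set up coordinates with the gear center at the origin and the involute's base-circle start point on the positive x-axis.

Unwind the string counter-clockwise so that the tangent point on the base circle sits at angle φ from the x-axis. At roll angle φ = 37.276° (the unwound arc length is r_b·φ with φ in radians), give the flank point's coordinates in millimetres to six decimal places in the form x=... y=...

pitch radius r_p = m·N/2 = 2.390·48/2 = 57.360000
base radius r_b = r_p·cos α = 57.360000·cos 17.346° = 54.751367
roll angle φ = 37.276° = 0.65058893 rad
x = r_b·(cos φ + φ·sin φ) = 54.751367·(0.79572725 + 0.65058893·0.60565514) = 65.140975
y = r_b·(sin φ − φ·cos φ) = 54.751367·(0.60565514 − 0.65058893·0.79572725) = 4.816138

x=65.140975 y=4.816138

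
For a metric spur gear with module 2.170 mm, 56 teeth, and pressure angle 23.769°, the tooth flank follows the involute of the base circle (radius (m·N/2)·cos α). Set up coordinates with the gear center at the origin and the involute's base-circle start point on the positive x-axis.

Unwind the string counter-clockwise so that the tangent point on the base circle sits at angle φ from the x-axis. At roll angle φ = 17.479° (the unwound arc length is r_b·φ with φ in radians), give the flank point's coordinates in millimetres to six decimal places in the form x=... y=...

pitch radius r_p = m·N/2 = 2.170·56/2 = 60.760000
base radius r_b = r_p·cos α = 60.760000·cos 23.769° = 55.606208
roll angle φ = 17.479° = 0.30506610 rad
x = r_b·(cos φ + φ·sin φ) = 55.606208·(0.95382710 + 0.30506610·0.30035622) = 58.133821
y = r_b·(sin φ − φ·cos φ) = 55.606208·(0.30035622 − 0.30506610·0.95382710) = 0.521359

x=58.133821 y=0.521359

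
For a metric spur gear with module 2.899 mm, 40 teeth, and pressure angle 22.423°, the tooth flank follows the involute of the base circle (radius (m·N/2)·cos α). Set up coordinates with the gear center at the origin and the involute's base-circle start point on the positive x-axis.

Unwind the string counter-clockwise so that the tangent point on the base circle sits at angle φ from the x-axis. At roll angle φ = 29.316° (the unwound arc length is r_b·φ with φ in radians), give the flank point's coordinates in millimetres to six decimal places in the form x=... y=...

x=60.159438 y=2.331027

pitch radius r_p = m·N/2 = 2.899·40/2 = 57.980000
base radius r_b = r_p·cos α = 57.980000·cos 22.423° = 53.596305
roll angle φ = 29.316° = 0.51166072 rad
x = r_b·(cos φ + φ·sin φ) = 53.596305·(0.87193258 + 0.51166072·0.48962596) = 60.159438
y = r_b·(sin φ − φ·cos φ) = 53.596305·(0.48962596 − 0.51166072·0.87193258) = 2.331027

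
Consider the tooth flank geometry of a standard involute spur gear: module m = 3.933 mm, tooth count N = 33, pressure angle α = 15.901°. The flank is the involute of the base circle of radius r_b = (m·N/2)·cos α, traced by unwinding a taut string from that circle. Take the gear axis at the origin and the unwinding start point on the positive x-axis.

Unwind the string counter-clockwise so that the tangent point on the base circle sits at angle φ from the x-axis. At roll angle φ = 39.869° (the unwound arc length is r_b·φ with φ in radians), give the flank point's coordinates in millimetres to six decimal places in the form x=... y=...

pitch radius r_p = m·N/2 = 3.933·33/2 = 64.894500
base radius r_b = r_p·cos α = 64.894500·cos 15.901° = 62.411411
roll angle φ = 39.869° = 0.69584532 rad
x = r_b·(cos φ + φ·sin φ) = 62.411411·(0.76751210 + 0.69584532·0.64103446) = 75.740799
y = r_b·(sin φ − φ·cos φ) = 62.411411·(0.64103446 − 0.69584532·0.76751210) = 6.675822

x=75.740799 y=6.675822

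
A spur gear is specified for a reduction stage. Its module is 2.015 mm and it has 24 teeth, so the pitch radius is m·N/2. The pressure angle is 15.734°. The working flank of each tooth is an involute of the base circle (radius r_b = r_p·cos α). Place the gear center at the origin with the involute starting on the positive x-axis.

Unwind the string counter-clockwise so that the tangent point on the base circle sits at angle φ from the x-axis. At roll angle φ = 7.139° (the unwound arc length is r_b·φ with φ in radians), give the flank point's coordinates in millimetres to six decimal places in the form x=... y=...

pitch radius r_p = m·N/2 = 2.015·24/2 = 24.180000
base radius r_b = r_p·cos α = 24.180000·cos 15.734° = 23.274000
roll angle φ = 7.139° = 0.12459906 rad
x = r_b·(cos φ + φ·sin φ) = 23.274000·(0.99224758 + 0.12459906·0.12427691) = 23.453963
y = r_b·(sin φ − φ·cos φ) = 23.274000·(0.12427691 − 0.12459906·0.99224758) = 0.014984

x=23.453963 y=0.014984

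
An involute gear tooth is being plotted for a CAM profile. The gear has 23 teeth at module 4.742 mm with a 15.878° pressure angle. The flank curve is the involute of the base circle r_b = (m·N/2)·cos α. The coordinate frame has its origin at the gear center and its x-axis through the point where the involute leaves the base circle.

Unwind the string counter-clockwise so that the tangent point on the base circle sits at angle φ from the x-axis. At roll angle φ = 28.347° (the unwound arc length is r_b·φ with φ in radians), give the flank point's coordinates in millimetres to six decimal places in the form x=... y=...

x=58.484386 y=2.065995

pitch radius r_p = m·N/2 = 4.742·23/2 = 54.533000
base radius r_b = r_p·cos α = 54.533000·cos 15.878° = 52.452371
roll angle φ = 28.347° = 0.49474848 rad
x = r_b·(cos φ + φ·sin φ) = 52.452371·(0.88008816 + 0.49474848·0.47481031) = 58.484386
y = r_b·(sin φ − φ·cos φ) = 52.452371·(0.47481031 − 0.49474848·0.88008816) = 2.065995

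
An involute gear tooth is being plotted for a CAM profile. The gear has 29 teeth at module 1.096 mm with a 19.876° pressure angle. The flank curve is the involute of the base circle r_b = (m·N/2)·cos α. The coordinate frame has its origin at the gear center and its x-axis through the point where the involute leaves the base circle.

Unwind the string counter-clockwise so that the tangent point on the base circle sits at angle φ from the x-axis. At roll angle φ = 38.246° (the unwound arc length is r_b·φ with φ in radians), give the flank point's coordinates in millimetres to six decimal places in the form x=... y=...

pitch radius r_p = m·N/2 = 1.096·29/2 = 15.892000
base radius r_b = r_p·cos α = 15.892000·cos 19.876° = 14.945323
roll angle φ = 38.246° = 0.66751863 rad
x = r_b·(cos φ + φ·sin φ) = 14.945323·(0.78536015 + 0.66751863·0.61903912) = 17.913170
y = r_b·(sin φ − φ·cos φ) = 14.945323·(0.61903912 − 0.66751863·0.78536015) = 1.416766

x=17.913170 y=1.416766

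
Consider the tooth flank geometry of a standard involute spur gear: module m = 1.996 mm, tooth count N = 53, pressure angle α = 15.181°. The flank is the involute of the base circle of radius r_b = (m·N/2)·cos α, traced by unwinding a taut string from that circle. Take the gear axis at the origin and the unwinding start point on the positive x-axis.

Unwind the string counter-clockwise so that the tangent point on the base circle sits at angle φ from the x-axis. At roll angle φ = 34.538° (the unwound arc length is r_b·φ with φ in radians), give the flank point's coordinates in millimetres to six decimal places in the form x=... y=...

pitch radius r_p = m·N/2 = 1.996·53/2 = 52.894000
base radius r_b = r_p·cos α = 52.894000·cos 15.181° = 51.048179
roll angle φ = 34.538° = 0.60280182 rad
x = r_b·(cos φ + φ·sin φ) = 51.048179·(0.82375035 + 0.60280182·0.56695269) = 59.497186
y = r_b·(sin φ − φ·cos φ) = 51.048179·(0.56695269 − 0.60280182·0.82375035) = 3.593510

x=59.497186 y=3.593510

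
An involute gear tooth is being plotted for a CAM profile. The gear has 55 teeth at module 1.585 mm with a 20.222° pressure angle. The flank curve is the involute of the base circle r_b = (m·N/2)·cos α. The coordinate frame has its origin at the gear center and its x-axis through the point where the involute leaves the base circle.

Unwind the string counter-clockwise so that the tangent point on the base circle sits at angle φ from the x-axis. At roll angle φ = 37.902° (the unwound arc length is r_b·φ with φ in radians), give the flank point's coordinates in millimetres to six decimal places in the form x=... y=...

x=48.894413 y=3.776623

pitch radius r_p = m·N/2 = 1.585·55/2 = 43.587500
base radius r_b = r_p·cos α = 43.587500·cos 20.222° = 40.900783
roll angle φ = 37.902° = 0.66151469 rad
x = r_b·(cos φ + φ·sin φ) = 40.900783·(0.78906264 + 0.66151469·0.61431274) = 48.894413
y = r_b·(sin φ − φ·cos φ) = 40.900783·(0.61431274 − 0.66151469·0.78906264) = 3.776623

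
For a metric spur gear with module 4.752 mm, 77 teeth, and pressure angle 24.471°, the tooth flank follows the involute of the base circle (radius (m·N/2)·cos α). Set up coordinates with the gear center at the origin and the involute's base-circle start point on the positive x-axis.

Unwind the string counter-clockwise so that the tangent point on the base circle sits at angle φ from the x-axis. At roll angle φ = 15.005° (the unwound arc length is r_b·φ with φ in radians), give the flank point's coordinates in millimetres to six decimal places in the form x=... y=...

x=172.130351 y=0.990142

pitch radius r_p = m·N/2 = 4.752·77/2 = 182.952000
base radius r_b = r_p·cos α = 182.952000·cos 24.471° = 166.517614
roll angle φ = 15.005° = 0.26188665 rad
x = r_b·(cos φ + φ·sin φ) = 166.517614·(0.96590324 + 0.26188665·0.25890334) = 172.130351
y = r_b·(sin φ − φ·cos φ) = 166.517614·(0.25890334 − 0.26188665·0.96590324) = 0.990142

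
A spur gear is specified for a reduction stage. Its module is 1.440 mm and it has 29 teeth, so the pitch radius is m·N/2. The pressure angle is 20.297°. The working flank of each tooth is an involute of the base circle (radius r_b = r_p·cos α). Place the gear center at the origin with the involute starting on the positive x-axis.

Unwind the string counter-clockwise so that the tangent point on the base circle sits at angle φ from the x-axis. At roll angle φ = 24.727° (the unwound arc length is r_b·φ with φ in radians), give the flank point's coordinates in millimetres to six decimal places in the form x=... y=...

x=21.323177 y=0.514997

pitch radius r_p = m·N/2 = 1.440·29/2 = 20.880000
base radius r_b = r_p·cos α = 20.880000·cos 20.297° = 19.583500
roll angle φ = 24.727° = 0.43156756 rad
x = r_b·(cos φ + φ·sin φ) = 19.583500·(0.90831116 + 0.43156756·0.41829515) = 21.323177
y = r_b·(sin φ − φ·cos φ) = 19.583500·(0.41829515 − 0.43156756·0.90831116) = 0.514997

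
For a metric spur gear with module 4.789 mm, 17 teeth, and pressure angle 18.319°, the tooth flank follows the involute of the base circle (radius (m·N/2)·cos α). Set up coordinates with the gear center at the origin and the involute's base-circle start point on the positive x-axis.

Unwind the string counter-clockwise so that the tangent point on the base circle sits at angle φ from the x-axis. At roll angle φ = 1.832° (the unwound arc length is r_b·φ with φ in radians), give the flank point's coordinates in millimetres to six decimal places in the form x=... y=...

pitch radius r_p = m·N/2 = 4.789·17/2 = 40.706500
base radius r_b = r_p·cos α = 40.706500·cos 18.319° = 38.643548
roll angle φ = 1.832° = 0.03197443 rad
x = r_b·(cos φ + φ·sin φ) = 38.643548·(0.99948886 + 0.03197443·0.03196898) = 38.663296
y = r_b·(sin φ − φ·cos φ) = 38.643548·(0.03196898 − 0.03197443·0.99948886) = 0.000421

x=38.663296 y=0.000421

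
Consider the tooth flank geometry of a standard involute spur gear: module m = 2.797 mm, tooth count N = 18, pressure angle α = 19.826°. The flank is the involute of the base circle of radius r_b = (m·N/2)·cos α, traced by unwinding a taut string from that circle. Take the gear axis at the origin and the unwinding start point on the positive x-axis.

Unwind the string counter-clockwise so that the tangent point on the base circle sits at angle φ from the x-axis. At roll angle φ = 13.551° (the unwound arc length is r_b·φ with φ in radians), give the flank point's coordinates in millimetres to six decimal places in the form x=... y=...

x=24.334004 y=0.103847

pitch radius r_p = m·N/2 = 2.797·18/2 = 25.173000
base radius r_b = r_p·cos α = 25.173000·cos 19.826° = 23.680920
roll angle φ = 13.551° = 0.23650957 rad
x = r_b·(cos φ + φ·sin φ) = 23.680920·(0.97216174 + 0.23650957·0.23431080) = 24.334004
y = r_b·(sin φ − φ·cos φ) = 23.680920·(0.23431080 − 0.23650957·0.97216174) = 0.103847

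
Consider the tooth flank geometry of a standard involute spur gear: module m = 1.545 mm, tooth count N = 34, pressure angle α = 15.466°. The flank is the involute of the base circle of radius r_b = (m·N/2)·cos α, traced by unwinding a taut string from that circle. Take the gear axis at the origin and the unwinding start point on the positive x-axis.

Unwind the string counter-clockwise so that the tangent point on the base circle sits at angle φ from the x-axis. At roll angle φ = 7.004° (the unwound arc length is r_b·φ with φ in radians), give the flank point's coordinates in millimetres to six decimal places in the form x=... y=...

x=25.502345 y=0.015391

pitch radius r_p = m·N/2 = 1.545·34/2 = 26.265000
base radius r_b = r_p·cos α = 26.265000·cos 15.466° = 25.313915
roll angle φ = 7.004° = 0.12224286 rad
x = r_b·(cos φ + φ·sin φ) = 25.313915·(0.99253764 + 0.12224286·0.12193864) = 25.502345
y = r_b·(sin φ − φ·cos φ) = 25.313915·(0.12193864 − 0.12224286·0.99253764) = 0.015391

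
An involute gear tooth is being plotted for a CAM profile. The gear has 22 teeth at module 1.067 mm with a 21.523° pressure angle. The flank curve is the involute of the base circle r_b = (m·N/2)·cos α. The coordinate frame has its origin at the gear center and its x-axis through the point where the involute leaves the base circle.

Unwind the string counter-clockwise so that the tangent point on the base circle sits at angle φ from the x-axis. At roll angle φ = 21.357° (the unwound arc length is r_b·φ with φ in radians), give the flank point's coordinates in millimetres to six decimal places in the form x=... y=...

x=11.650966 y=0.185888

pitch radius r_p = m·N/2 = 1.067·22/2 = 11.737000
base radius r_b = r_p·cos α = 11.737000·cos 21.523° = 10.918583
roll angle φ = 21.357° = 0.37274997 rad
x = r_b·(cos φ + φ·sin φ) = 10.918583·(0.93132939 + 0.37274997·0.36417793) = 11.650966
y = r_b·(sin φ − φ·cos φ) = 10.918583·(0.36417793 − 0.37274997·0.93132939) = 0.185888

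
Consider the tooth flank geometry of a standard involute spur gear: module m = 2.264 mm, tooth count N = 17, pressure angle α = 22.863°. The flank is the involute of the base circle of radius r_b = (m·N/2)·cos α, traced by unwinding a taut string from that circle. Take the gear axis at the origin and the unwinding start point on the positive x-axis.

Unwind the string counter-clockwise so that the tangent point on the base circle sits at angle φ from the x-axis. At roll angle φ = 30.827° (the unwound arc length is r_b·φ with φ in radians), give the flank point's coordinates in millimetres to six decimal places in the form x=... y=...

pitch radius r_p = m·N/2 = 2.264·17/2 = 19.244000
base radius r_b = r_p·cos α = 19.244000·cos 22.863° = 17.732124
roll angle φ = 30.827° = 0.53803265 rad
x = r_b·(cos φ + φ·sin φ) = 17.732124·(0.85871851 + 0.53803265·0.51244758) = 20.115890
y = r_b·(sin φ − φ·cos φ) = 17.732124·(0.51244758 − 0.53803265·0.85871851) = 0.894213

x=20.115890 y=0.894213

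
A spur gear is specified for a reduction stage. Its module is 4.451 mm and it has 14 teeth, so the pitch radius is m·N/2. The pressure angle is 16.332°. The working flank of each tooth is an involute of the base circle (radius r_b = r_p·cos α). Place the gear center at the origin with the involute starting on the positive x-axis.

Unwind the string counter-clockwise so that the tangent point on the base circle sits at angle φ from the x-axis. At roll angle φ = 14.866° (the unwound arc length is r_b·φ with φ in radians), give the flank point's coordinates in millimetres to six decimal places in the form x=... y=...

x=30.889314 y=0.172916

pitch radius r_p = m·N/2 = 4.451·14/2 = 31.157000
base radius r_b = r_p·cos α = 31.157000·cos 16.332° = 29.899765
roll angle φ = 14.866° = 0.25946065 rad
x = r_b·(cos φ + φ·sin φ) = 29.899765·(0.96652849 + 0.25946065·0.25655929) = 30.889314
y = r_b·(sin φ − φ·cos φ) = 29.899765·(0.25655929 − 0.25946065·0.96652849) = 0.172916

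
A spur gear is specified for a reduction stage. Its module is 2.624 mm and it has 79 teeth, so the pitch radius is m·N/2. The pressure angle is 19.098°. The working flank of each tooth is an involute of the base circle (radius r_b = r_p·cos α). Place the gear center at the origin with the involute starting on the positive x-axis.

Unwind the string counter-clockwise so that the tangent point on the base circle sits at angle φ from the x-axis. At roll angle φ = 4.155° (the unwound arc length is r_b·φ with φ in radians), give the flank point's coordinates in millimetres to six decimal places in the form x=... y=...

x=98.200448 y=0.012444

pitch radius r_p = m·N/2 = 2.624·79/2 = 103.648000
base radius r_b = r_p·cos α = 103.648000·cos 19.098° = 97.943249
roll angle φ = 4.155° = 0.07251843 rad
x = r_b·(cos φ + φ·sin φ) = 97.943249·(0.99737169 + 0.07251843·0.07245489) = 98.200448
y = r_b·(sin φ − φ·cos φ) = 97.943249·(0.07245489 − 0.07251843·0.99737169) = 0.012444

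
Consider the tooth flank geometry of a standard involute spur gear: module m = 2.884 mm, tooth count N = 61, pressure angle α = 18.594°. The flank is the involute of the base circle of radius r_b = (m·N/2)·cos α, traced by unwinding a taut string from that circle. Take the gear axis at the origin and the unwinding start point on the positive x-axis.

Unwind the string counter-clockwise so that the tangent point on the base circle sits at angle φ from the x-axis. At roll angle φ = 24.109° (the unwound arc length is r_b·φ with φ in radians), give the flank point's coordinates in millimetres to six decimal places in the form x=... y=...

x=90.427712 y=2.034005

pitch radius r_p = m·N/2 = 2.884·61/2 = 87.962000
base radius r_b = r_p·cos α = 87.962000·cos 18.594° = 83.370542
roll angle φ = 24.109° = 0.42078143 rad
x = r_b·(cos φ + φ·sin φ) = 83.370542·(0.91277003 + 0.42078143·0.40847384) = 90.427712
y = r_b·(sin φ − φ·cos φ) = 83.370542·(0.40847384 − 0.42078143·0.91277003) = 2.034005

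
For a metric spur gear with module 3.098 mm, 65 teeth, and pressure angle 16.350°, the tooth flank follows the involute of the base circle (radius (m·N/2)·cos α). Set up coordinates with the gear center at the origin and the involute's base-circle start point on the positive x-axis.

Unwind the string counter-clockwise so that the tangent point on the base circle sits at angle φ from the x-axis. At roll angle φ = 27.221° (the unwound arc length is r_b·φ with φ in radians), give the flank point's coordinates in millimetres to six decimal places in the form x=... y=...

pitch radius r_p = m·N/2 = 3.098·65/2 = 100.685000
base radius r_b = r_p·cos α = 100.685000·cos 16.350° = 96.613298
roll angle φ = 27.221° = 0.47509608 rad
x = r_b·(cos φ + φ·sin φ) = 96.613298·(0.88924878 + 0.47509608·0.45742388) = 106.909288
y = r_b·(sin φ − φ·cos φ) = 96.613298·(0.45742388 − 0.47509608·0.88924878) = 3.376179

x=106.909288 y=3.376179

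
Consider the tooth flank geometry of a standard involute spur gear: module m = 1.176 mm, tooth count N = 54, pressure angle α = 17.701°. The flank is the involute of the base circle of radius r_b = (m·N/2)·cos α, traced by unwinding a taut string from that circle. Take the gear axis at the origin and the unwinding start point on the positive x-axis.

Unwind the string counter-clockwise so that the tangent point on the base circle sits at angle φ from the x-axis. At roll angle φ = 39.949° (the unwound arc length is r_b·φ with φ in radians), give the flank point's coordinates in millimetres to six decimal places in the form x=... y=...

x=36.731617 y=3.254423

pitch radius r_p = m·N/2 = 1.176·54/2 = 31.752000
base radius r_b = r_p·cos α = 31.752000·cos 17.701° = 30.248739
roll angle φ = 39.949° = 0.69724158 rad
x = r_b·(cos φ + φ·sin φ) = 30.248739·(0.76661630 + 0.69724158·0.64210549) = 36.731617
y = r_b·(sin φ − φ·cos φ) = 30.248739·(0.64210549 − 0.69724158·0.76661630) = 3.254423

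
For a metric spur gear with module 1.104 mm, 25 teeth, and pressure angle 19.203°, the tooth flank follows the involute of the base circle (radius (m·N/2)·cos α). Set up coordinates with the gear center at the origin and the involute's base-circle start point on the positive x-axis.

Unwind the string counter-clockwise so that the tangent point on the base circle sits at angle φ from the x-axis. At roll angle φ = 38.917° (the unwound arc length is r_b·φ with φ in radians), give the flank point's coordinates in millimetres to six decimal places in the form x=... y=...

pitch radius r_p = m·N/2 = 1.104·25/2 = 13.800000
base radius r_b = r_p·cos α = 13.800000·cos 19.203° = 13.032156
roll angle φ = 38.917° = 0.67922978 rad
x = r_b·(cos φ + φ·sin φ) = 13.032156·(0.77805679 + 0.67922978·0.62819394) = 15.700423
y = r_b·(sin φ − φ·cos φ) = 13.032156·(0.62819394 − 0.67922978·0.77805679) = 1.299496

x=15.700423 y=1.299496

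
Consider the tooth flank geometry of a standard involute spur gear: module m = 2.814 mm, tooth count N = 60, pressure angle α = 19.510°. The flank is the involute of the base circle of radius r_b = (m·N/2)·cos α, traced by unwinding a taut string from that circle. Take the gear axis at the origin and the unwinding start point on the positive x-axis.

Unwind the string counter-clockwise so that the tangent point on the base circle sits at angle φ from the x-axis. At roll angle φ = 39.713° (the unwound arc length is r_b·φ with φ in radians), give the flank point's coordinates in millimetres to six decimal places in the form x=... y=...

x=96.451874 y=8.415199

pitch radius r_p = m·N/2 = 2.814·60/2 = 84.420000
base radius r_b = r_p·cos α = 84.420000·cos 19.510° = 79.572875
roll angle φ = 39.713° = 0.69312261 rad
x = r_b·(cos φ + φ·sin φ) = 79.572875·(0.76925460 + 0.69312261·0.63894237) = 96.451874
y = r_b·(sin φ − φ·cos φ) = 79.572875·(0.63894237 − 0.69312261·0.76925460) = 8.415199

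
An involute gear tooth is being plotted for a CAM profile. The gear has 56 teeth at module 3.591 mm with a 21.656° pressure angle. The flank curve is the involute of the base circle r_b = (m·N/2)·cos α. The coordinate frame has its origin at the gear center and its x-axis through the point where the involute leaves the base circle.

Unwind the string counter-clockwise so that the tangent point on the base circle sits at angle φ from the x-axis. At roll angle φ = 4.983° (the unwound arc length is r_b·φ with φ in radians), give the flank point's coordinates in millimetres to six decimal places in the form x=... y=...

x=93.803696 y=0.020476

pitch radius r_p = m·N/2 = 3.591·56/2 = 100.548000
base radius r_b = r_p·cos α = 100.548000·cos 21.656° = 93.450944
roll angle φ = 4.983° = 0.08696976 rad
x = r_b·(cos φ + φ·sin φ) = 93.450944·(0.99622051 + 0.08696976·0.08686016) = 93.803696
y = r_b·(sin φ − φ·cos φ) = 93.450944·(0.08686016 − 0.08696976·0.99622051) = 0.020476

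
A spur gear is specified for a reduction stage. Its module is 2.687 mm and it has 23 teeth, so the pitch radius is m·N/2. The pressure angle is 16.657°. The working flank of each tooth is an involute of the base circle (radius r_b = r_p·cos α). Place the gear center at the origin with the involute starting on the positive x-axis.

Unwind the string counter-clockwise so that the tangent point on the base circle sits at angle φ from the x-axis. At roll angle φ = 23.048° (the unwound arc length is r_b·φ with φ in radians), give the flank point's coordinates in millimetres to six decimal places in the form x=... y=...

x=31.903009 y=0.631997

pitch radius r_p = m·N/2 = 2.687·23/2 = 30.900500
base radius r_b = r_p·cos α = 30.900500·cos 16.657° = 29.603850
roll angle φ = 23.048° = 0.40226349 rad
x = r_b·(cos φ + φ·sin φ) = 29.603850·(0.92017719 + 0.40226349·0.39150215) = 31.903009
y = r_b·(sin φ − φ·cos φ) = 29.603850·(0.39150215 − 0.40226349·0.92017719) = 0.631997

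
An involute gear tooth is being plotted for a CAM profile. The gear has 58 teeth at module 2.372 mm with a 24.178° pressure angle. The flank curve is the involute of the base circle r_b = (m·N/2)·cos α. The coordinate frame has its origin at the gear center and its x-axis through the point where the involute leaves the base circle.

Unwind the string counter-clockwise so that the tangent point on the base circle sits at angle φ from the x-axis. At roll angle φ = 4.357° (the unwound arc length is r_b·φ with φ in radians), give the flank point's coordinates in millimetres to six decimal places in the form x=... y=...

pitch radius r_p = m·N/2 = 2.372·58/2 = 68.788000
base radius r_b = r_p·cos α = 68.788000·cos 24.178° = 62.753741
roll angle φ = 4.357° = 0.07604400 rad
x = r_b·(cos φ + φ·sin φ) = 62.753741·(0.99711005 + 0.07604400·0.07597073) = 62.934922
y = r_b·(sin φ − φ·cos φ) = 62.753741·(0.07597073 − 0.07604400·0.99711005) = 0.009193

x=62.934922 y=0.009193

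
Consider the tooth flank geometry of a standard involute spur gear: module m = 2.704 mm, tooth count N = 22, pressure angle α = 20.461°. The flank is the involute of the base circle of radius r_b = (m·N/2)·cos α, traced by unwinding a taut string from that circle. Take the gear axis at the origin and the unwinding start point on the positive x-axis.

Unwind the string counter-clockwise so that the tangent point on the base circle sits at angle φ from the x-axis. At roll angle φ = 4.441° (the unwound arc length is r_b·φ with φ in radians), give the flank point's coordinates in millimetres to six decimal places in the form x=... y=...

x=27.951047 y=0.004323

pitch radius r_p = m·N/2 = 2.704·22/2 = 29.744000
base radius r_b = r_p·cos α = 29.744000·cos 20.461° = 27.867461
roll angle φ = 4.441° = 0.07751007 rad
x = r_b·(cos φ + φ·sin φ) = 27.867461·(0.99699760 + 0.07751007·0.07743248) = 27.951047
y = r_b·(sin φ − φ·cos φ) = 27.867461·(0.07743248 − 0.07751007·0.99699760) = 0.004323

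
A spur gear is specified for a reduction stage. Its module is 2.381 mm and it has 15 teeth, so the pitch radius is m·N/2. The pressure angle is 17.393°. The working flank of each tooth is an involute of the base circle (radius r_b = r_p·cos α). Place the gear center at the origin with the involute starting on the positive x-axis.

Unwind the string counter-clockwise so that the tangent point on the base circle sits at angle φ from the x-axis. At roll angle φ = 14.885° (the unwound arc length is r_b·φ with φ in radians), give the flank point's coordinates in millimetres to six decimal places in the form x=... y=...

pitch radius r_p = m·N/2 = 2.381·15/2 = 17.857500
base radius r_b = r_p·cos α = 17.857500·cos 17.393° = 17.040999
roll angle φ = 14.885° = 0.25979226 rad
x = r_b·(cos φ + φ·sin φ) = 17.040999·(0.96644336 + 0.25979226·0.25687979) = 17.606398
y = r_b·(sin φ − φ·cos φ) = 17.040999·(0.25687979 − 0.25979226·0.96644336) = 0.098928

x=17.606398 y=0.098928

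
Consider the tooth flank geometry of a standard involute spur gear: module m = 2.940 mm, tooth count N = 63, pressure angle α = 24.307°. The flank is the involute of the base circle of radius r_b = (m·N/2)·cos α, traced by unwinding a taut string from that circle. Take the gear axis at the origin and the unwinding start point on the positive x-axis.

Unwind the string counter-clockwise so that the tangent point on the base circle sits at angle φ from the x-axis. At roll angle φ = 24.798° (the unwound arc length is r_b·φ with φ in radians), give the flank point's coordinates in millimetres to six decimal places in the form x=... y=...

x=91.939053 y=2.238454

pitch radius r_p = m·N/2 = 2.940·63/2 = 92.610000
base radius r_b = r_p·cos α = 92.610000·cos 24.307° = 84.400401
roll angle φ = 24.798° = 0.43280675 rad
x = r_b·(cos φ + φ·sin φ) = 84.400401·(0.90779212 + 0.43280675·0.41942039) = 91.939053
y = r_b·(sin φ − φ·cos φ) = 84.400401·(0.41942039 − 0.43280675·0.90779212) = 2.238454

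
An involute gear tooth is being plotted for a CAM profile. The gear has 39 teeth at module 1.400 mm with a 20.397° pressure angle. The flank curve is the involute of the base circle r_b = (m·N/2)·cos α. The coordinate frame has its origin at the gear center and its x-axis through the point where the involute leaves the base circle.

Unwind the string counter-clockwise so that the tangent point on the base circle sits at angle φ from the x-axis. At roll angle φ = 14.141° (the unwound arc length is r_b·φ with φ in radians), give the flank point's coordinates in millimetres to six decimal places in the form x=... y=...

pitch radius r_p = m·N/2 = 1.400·39/2 = 27.300000
base radius r_b = r_p·cos α = 27.300000·cos 20.397° = 25.588297
roll angle φ = 14.141° = 0.24680701 rad
x = r_b·(cos φ + φ·sin φ) = 25.588297·(0.96969744 + 0.24680701·0.24430898) = 26.355807
y = r_b·(sin φ − φ·cos φ) = 25.588297·(0.24430898 − 0.24680701·0.96969744) = 0.127451

x=26.355807 y=0.127451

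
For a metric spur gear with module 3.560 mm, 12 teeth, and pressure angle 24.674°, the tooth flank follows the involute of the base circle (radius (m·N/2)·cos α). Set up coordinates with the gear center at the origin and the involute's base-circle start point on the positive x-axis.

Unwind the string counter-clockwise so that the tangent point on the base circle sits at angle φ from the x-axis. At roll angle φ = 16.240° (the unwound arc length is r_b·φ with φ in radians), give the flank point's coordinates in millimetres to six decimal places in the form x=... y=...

pitch radius r_p = m·N/2 = 3.560·12/2 = 21.360000
base radius r_b = r_p·cos α = 21.360000·cos 24.674° = 19.409783
roll angle φ = 16.240° = 0.28344147 rad
x = r_b·(cos φ + φ·sin φ) = 19.409783·(0.96009868 + 0.28344147·0.27966145) = 20.173875
y = r_b·(sin φ − φ·cos φ) = 19.409783·(0.27966145 − 0.28344147·0.96009868) = 0.146149

x=20.173875 y=0.146149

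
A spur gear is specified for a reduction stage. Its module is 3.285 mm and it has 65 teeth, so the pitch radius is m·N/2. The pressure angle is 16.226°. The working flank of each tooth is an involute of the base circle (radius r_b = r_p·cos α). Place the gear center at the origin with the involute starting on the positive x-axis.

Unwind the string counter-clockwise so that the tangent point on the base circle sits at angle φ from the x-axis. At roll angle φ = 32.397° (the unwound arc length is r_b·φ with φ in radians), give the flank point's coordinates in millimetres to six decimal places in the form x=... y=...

x=117.610124 y=5.981934

pitch radius r_p = m·N/2 = 3.285·65/2 = 106.762500
base radius r_b = r_p·cos α = 106.762500·cos 16.226° = 102.509828
roll angle φ = 32.397° = 0.56543432 rad
x = r_b·(cos φ + φ·sin φ) = 102.509828·(0.84435598 + 0.56543432·0.53578259) = 117.610124
y = r_b·(sin φ − φ·cos φ) = 102.509828·(0.53578259 − 0.56543432·0.84435598) = 5.981934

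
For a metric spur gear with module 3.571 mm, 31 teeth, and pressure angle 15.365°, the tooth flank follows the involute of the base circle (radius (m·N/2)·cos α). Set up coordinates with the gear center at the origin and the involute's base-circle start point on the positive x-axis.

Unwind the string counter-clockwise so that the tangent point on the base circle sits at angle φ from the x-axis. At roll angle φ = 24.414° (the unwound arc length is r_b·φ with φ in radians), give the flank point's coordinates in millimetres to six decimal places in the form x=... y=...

x=57.999668 y=1.351563

pitch radius r_p = m·N/2 = 3.571·31/2 = 55.350500
base radius r_b = r_p·cos α = 55.350500·cos 15.365° = 53.372132
roll angle φ = 24.414° = 0.42610468 rad
x = r_b·(cos φ + φ·sin φ) = 53.372132·(0.91058269 + 0.42610468·0.41332694) = 57.999668
y = r_b·(sin φ − φ·cos φ) = 53.372132·(0.41332694 − 0.42610468·0.91058269) = 1.351563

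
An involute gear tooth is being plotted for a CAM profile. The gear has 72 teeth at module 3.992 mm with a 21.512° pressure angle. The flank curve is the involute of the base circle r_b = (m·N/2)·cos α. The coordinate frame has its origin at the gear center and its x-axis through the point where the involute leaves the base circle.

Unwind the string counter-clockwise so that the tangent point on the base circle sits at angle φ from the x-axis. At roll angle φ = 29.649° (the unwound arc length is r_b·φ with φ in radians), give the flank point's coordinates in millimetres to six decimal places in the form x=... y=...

x=150.421572 y=6.011762

pitch radius r_p = m·N/2 = 3.992·72/2 = 143.712000
base radius r_b = r_p·cos α = 143.712000·cos 21.512° = 133.701135
roll angle φ = 29.649° = 0.51747267 rad
x = r_b·(cos φ + φ·sin φ) = 133.701135·(0.86907219 + 0.51747267·0.49468529) = 150.421572
y = r_b·(sin φ − φ·cos φ) = 133.701135·(0.49468529 − 0.51747267·0.86907219) = 6.011762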